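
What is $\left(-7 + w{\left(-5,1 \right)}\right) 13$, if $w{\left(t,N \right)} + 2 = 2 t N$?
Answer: $-247$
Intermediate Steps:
$w{\left(t,N \right)} = -2 + 2 N t$ ($w{\left(t,N \right)} = -2 + 2 t N = -2 + 2 N t$)
$\left(-7 + w{\left(-5,1 \right)}\right) 13 = \left(-7 + \left(-2 + 2 \cdot 1 \left(-5\right)\right)\right) 13 = \left(-7 - 12\right) 13 = \left(-19\right) 13 = -247$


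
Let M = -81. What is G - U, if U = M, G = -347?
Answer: -266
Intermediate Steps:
U = -81
G - U = -347 - 1*(-81) = -347 + 81 = -266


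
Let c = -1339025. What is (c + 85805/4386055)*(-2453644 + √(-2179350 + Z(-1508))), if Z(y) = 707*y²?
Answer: 2882068502698363416/877211 - 1174607442114*√1605583898/877211 ≈ 3.2318e+12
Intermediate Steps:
(c + 85805/4386055)*(-2453644 + √(-2179350 + Z(-1508))) = (-1339025 + 85805/4386055)*(-2453644 + √(-2179350 + 707*(-1508)²)) = (-1339025 + 85805*(1/4386055))*(-2453644 + √(-2179350 + 707*2274064)) = (-1339025 + 17161/877211)*(-2453644 + √(-2179350 + 1607763248)) = -1174607442114*(-2453644 + √1605583898)/877211 = 2882068502698363416/877211 - 1174607442114*√1605583898/877211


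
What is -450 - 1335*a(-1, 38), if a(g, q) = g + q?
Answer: -49845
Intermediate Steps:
-450 - 1335*a(-1, 38) = -450 - 1335*(-1 + 38) = -450 - 1335*37 = -450 - 49395 = -49845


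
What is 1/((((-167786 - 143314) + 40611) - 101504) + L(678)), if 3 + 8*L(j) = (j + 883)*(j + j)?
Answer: -8/859231 ≈ -9.3107e-6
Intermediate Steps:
L(j) = -3/8 + j*(883 + j)/4 (L(j) = -3/8 + ((j + 883)*(j + j))/8 = -3/8 + ((883 + j)*(2*j))/8 = -3/8 + (2*j*(883 + j))/8 = -3/8 + j*(883 + j)/4)
1/((((-167786 - 143314) + 40611) - 101504) + L(678)) = 1/((((-167786 - 143314) + 40611) - 101504) + (-3/8 + (¼)*678² + (883/4)*678)) = 1/(((-311100 + 40611) - 101504) + (-3/8 + (¼)*459684 + 299337/2)) = 1/((-270489 - 101504) + (-3/8 + 114921 + 299337/2)) = 1/(-371993 + 2116713/8) = 1/(-859231/8) = -8/859231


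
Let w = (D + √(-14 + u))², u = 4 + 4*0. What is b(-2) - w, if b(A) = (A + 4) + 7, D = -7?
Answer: -30 + 14*I*√10 ≈ -30.0 + 44.272*I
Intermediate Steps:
u = 4 (u = 4 + 0 = 4)
b(A) = 11 + A (b(A) = (4 + A) + 7 = 11 + A)
w = (-7 + I*√10)² (w = (-7 + √(-14 + 4))² = (-7 + √(-10))² = (-7 + I*√10)² ≈ 39.0 - 44.272*I)
b(-2) - w = (11 - 2) - (7 - I*√10)² = 9 - (7 - I*√10)²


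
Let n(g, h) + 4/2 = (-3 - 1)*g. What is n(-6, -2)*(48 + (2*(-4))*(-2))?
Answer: 1408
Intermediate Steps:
n(g, h) = -2 - 4*g (n(g, h) = -2 + (-3 - 1)*g = -2 - 4*g)
n(-6, -2)*(48 + (2*(-4))*(-2)) = (-2 - 4*(-6))*(48 + (2*(-4))*(-2)) = (-2 + 24)*(48 - 8*(-2)) = 22*(48 + 16) = 22*64 = 1408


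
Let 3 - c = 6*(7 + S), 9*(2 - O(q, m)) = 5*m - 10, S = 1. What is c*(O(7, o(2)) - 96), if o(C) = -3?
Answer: 4105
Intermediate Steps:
O(q, m) = 28/9 - 5*m/9 (O(q, m) = 2 - (5*m - 10)/9 = 2 - (-10 + 5*m)/9 = 2 + (10/9 - 5*m/9) = 28/9 - 5*m/9)
c = -45 (c = 3 - 6*(7 + 1) = 3 - 6*8 = 3 - 1*48 = 3 - 48 = -45)
c*(O(7, o(2)) - 96) = -45*((28/9 - 5/9*(-3)) - 96) = -45*((28/9 + 5/3) - 96) = -45*(43/9 - 96) = -45*(-821/9) = 4105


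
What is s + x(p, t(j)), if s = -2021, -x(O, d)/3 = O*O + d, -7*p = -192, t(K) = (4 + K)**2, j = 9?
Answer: -234464/49 ≈ -4785.0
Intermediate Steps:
p = 192/7 (p = -1/7*(-192) = 192/7 ≈ 27.429)
x(O, d) = -3*d - 3*O**2 (x(O, d) = -3*(O*O + d) = -3*(O**2 + d) = -3*(d + O**2) = -3*d - 3*O**2)
s + x(p, t(j)) = -2021 + (-3*(4 + 9)**2 - 3*(192/7)**2) = -2021 + (-3*13**2 - 3*36864/49) = -2021 + (-3*169 - 110592/49) = -2021 + (-507 - 110592/49) = -2021 - 135435/49 = -234464/49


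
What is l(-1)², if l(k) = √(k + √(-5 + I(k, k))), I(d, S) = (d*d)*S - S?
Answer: -1 + I*√5 ≈ -1.0 + 2.2361*I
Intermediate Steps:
I(d, S) = -S + S*d² (I(d, S) = d²*S - S = S*d² - S = -S + S*d²)
l(k) = √(k + √(-5 + k*(-1 + k²)))
l(-1)² = (√(-1 + √(-5 + (-1)³ - 1*(-1))))² = (√(-1 + √(-5 - 1 + 1)))² = (√(-1 + √(-5)))² = (√(-1 + I*√5))² = -1 + I*√5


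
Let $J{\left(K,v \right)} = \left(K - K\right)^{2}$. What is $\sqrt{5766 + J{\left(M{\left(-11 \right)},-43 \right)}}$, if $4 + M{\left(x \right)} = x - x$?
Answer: $31 \sqrt{6} \approx 75.934$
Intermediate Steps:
$M{\left(x \right)} = -4$ ($M{\left(x \right)} = -4 + \left(x - x\right) = -4 + 0 = -4$)
$J{\left(K,v \right)} = 0$ ($J{\left(K,v \right)} = 0^{2} = 0$)
$\sqrt{5766 + J{\left(M{\left(-11 \right)},-43 \right)}} = \sqrt{5766 + 0} = \sqrt{5766} = 31 \sqrt{6}$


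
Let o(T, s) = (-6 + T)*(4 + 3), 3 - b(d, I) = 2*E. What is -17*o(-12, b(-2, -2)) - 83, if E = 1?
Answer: 2059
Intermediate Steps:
b(d, I) = 1 (b(d, I) = 3 - 2 = 1)
o(T, s) = -42 + 7*T (o(T, s) = (-6 + T)*7 = -42 + 7*T)
-17*o(-12, b(-2, -2)) - 83 = -17*(-42 + 7*(-12)) - 83 = -17*(-42 - 84) - 83 = -17*(-126) - 83 = 2142 - 83 = 2059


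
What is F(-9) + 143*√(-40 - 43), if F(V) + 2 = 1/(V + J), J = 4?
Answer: -11/5 + 143*I*√83 ≈ -2.2 + 1302.8*I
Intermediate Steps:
F(V) = -2 + 1/(4 + V) (F(V) = -2 + 1/(V + 4) = -2 + 1/(4 + V))
F(-9) + 143*√(-40 - 43) = (-7 - 2*(-9))/(4 - 9) + 143*√(-40 - 43) = (-7 + 18)/(-5) + 143*√(-83) = -⅕*11 + 143*(I*√83) = -11/5 + 143*I*√83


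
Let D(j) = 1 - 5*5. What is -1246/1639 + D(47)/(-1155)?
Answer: -42418/57365 ≈ -0.73944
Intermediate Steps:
D(j) = -24 (D(j) = 1 - 25 = -24)
-1246/1639 + D(47)/(-1155) = -1246/1639 - 24/(-1155) = -1246*1/1639 - 24*(-1/1155) = -1246/1639 + 8/385 = -42418/57365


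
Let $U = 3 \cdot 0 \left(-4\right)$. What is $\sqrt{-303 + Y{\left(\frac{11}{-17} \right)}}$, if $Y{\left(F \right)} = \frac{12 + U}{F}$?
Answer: $\frac{3 i \sqrt{4323}}{11} \approx 17.932 i$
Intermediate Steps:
$U = 0$ ($U = 0 \left(-4\right) = 0$)
$Y{\left(F \right)} = \frac{12}{F}$ ($Y{\left(F \right)} = \frac{12 + 0}{F} = \frac{12}{F}$)
$\sqrt{-303 + Y{\left(\frac{11}{-17} \right)}} = \sqrt{-303 + \frac{12}{11 \frac{1}{-17}}} = \sqrt{-303 + \frac{12}{11 \left(- \frac{1}{17}\right)}} = \sqrt{-303 + \frac{12}{- \frac{11}{17}}} = \sqrt{-303 + 12 \left(- \frac{17}{11}\right)} = \sqrt{-303 - \frac{204}{11}} = \sqrt{- \frac{3537}{11}} = \frac{3 i \sqrt{4323}}{11}$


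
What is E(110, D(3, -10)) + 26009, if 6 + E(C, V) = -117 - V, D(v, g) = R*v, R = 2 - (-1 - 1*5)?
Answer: 25862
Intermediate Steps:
R = 8 (R = 2 - (-1 - 5) = 2 - 1*(-6) = 2 + 6 = 8)
D(v, g) = 8*v
E(C, V) = -123 - V (E(C, V) = -6 + (-117 - V) = -123 - V)
E(110, D(3, -10)) + 26009 = (-123 - 8*3) + 26009 = (-123 - 1*24) + 26009 = (-123 - 24) + 26009 = -147 + 26009 = 25862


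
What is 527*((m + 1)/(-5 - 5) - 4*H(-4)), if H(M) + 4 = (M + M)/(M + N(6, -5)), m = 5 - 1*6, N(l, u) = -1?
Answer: 25296/5 ≈ 5059.2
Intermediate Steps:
m = -1 (m = 5 - 6 = -1)
H(M) = -4 + 2*M/(-1 + M) (H(M) = -4 + (M + M)/(M - 1) = -4 + (2*M)/(-1 + M) = -4 + 2*M/(-1 + M))
527*((m + 1)/(-5 - 5) - 4*H(-4)) = 527*((-1 + 1)/(-5 - 5) - 8*(2 - 1*(-4))/(-1 - 4)) = 527*(0/(-10) - 8*(2 + 4)/(-5)) = 527*(0*(-1/10) - 8*(-1)*6/5) = 527*(0 - 4*(-12/5)) = 527*(0 + 48/5) = 527*(48/5) = 25296/5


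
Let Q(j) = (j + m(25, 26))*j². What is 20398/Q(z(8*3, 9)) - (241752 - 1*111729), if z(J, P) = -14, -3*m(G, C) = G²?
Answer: -1214159145/9338 ≈ -1.3002e+5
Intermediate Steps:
m(G, C) = -G²/3
Q(j) = j²*(-625/3 + j) (Q(j) = (j - ⅓*25²)*j² = (j - ⅓*625)*j² = (j - 625/3)*j² = (-625/3 + j)*j² = j²*(-625/3 + j))
20398/Q(z(8*3, 9)) - (241752 - 1*111729) = 20398/(((-14)²*(-625/3 - 14))) - (241752 - 1*111729) = 20398/((196*(-667/3))) - (241752 - 111729) = 20398/(-130732/3) - 1*130023 = 20398*(-3/130732) - 130023 = -4371/9338 - 130023 = -1214159145/9338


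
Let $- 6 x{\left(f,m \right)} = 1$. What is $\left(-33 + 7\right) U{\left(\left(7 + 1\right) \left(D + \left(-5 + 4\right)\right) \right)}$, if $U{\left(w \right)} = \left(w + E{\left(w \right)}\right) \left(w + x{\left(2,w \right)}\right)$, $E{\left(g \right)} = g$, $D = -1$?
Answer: $- \frac{40352}{3} \approx -13451.0$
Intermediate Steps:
$x{\left(f,m \right)} = - \frac{1}{6}$ ($x{\left(f,m \right)} = \left(- \frac{1}{6}\right) 1 = - \frac{1}{6}$)
$U{\left(w \right)} = 2 w \left(- \frac{1}{6} + w\right)$ ($U{\left(w \right)} = \left(w + w\right) \left(w - \frac{1}{6}\right) = 2 w \left(- \frac{1}{6} + w\right)$)
$\left(-33 + 7\right) U{\left(\left(7 + 1\right) \left(D + \left(-5 + 4\right)\right) \right)} = \left(-33 + 7\right) \frac{\left(7 + 1\right) \left(-1 + \left(-5 + 4\right)\right) \left(-1 + 6 \left(7 + 1\right) \left(-1 + \left(-5 + 4\right)\right)\right)}{3} = - 26 \frac{8 \left(-1 - 1\right) \left(-1 + 6 \cdot 8 \left(-1 - 1\right)\right)}{3} = - 26 \frac{8 \left(-2\right) \left(-1 + 6 \cdot 8 \left(-2\right)\right)}{3} = - 26 \cdot \frac{1}{3} \left(-16\right) \left(-1 + 6 \left(-16\right)\right) = - 26 \cdot \frac{1}{3} \left(-16\right) \left(-1 - 96\right) = - 26 \cdot \frac{1}{3} \left(-16\right) \left(-97\right) = \left(-26\right) \frac{1552}{3} = - \frac{40352}{3}$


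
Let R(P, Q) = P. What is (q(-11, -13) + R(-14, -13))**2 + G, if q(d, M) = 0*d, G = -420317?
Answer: -420121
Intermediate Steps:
q(d, M) = 0
(q(-11, -13) + R(-14, -13))**2 + G = (0 - 14)**2 - 420317 = (-14)**2 - 420317 = 196 - 420317 = -420121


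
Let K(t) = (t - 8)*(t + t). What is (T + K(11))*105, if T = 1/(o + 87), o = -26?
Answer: 422835/61 ≈ 6931.7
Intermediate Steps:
T = 1/61 (T = 1/(-26 + 87) = 1/61 ≈ 0.016393)
K(t) = 2*t*(-8 + t) (K(t) = (-8 + t)*(2*t) = 2*t*(-8 + t))
(T + K(11))*105 = (1/61 + 2*11*(-8 + 11))*105 = (1/61 + 2*11*3)*105 = (1/61 + 66)*105 = (4027/61)*105 = 422835/61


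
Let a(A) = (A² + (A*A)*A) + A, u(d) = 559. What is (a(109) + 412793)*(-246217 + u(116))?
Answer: -422485576296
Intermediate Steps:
a(A) = A + A² + A³ (a(A) = (A² + A²*A) + A = (A² + A³) + A = A + A² + A³)
(a(109) + 412793)*(-246217 + u(116)) = (109*(1 + 109 + 109²) + 412793)*(-246217 + 559) = (109*(1 + 109 + 11881) + 412793)*(-245658) = (109*11991 + 412793)*(-245658) = (1307019 + 412793)*(-245658) = 1719812*(-245658) = -422485576296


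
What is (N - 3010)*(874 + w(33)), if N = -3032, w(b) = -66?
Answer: -4881936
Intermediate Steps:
(N - 3010)*(874 + w(33)) = (-3032 - 3010)*(874 - 66) = -6042*808 = -4881936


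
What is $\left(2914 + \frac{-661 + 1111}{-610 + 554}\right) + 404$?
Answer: $\frac{92679}{28} \approx 3310.0$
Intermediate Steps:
$\left(2914 + \frac{-661 + 1111}{-610 + 554}\right) + 404 = \left(2914 + \frac{450}{-56}\right) + 404 = \left(2914 + 450 \left(- \frac{1}{56}\right)\right) + 404 = \left(2914 - \frac{225}{28}\right) + 404 = \frac{81367}{28} + 404 = \frac{92679}{28}$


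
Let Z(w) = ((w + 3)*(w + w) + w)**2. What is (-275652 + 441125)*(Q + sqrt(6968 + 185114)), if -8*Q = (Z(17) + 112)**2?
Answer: -39071355399992993/8 + 165473*sqrt(192082) ≈ -4.8839e+15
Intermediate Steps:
Z(w) = (w + 2*w*(3 + w))**2 (Z(w) = ((3 + w)*(2*w) + w)**2 = (2*w*(3 + w) + w)**2 = (w + 2*w*(3 + w))**2)
Q = -236119218241/8 (Q = -(17**2*(7 + 2*17)**2 + 112)**2/8 = -(289*(7 + 34)**2 + 112)**2/8 = -(289*41**2 + 112)**2/8 = -(289*1681 + 112)**2/8 = -(485809 + 112)**2/8 = -1/8*485921**2 = -1/8*236119218241 = -236119218241/8 ≈ -2.9515e+10)
(-275652 + 441125)*(Q + sqrt(6968 + 185114)) = (-275652 + 441125)*(-236119218241/8 + sqrt(6968 + 185114)) = 165473*(-236119218241/8 + sqrt(192082)) = -39071355399992993/8 + 165473*sqrt(192082)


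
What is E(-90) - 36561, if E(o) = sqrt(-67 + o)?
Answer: -36561 + I*sqrt(157) ≈ -36561.0 + 12.53*I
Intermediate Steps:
E(-90) - 36561 = sqrt(-67 - 90) - 36561 = sqrt(-157) - 36561 = I*sqrt(157) - 36561 = -36561 + I*sqrt(157)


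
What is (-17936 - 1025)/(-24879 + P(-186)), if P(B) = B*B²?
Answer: 18961/6459735 ≈ 0.0029353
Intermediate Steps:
P(B) = B³
(-17936 - 1025)/(-24879 + P(-186)) = (-17936 - 1025)/(-24879 + (-186)³) = -18961/(-24879 - 6434856) = -18961/(-6459735) = -18961*(-1/6459735) = 18961/6459735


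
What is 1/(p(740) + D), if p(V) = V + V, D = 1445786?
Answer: 1/1447266 ≈ 6.9096e-7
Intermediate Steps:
p(V) = 2*V
1/(p(740) + D) = 1/(2*740 + 1445786) = 1/(1480 + 1445786) = 1/1447266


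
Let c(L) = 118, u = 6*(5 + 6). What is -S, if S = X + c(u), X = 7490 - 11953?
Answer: 4345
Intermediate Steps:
u = 66 (u = 6*11 = 66)
X = -4463
S = -4345 (S = -4463 + 118 = -4345)
-S = -1*(-4345) = 4345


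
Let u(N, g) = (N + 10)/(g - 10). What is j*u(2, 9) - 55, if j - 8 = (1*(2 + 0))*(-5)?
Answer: -31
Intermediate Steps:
u(N, g) = (10 + N)/(-10 + g)
j = -2 (j = 8 + (1*(2 + 0))*(-5) = 8 + (1*2)*(-5) = 8 + 2*(-5) = 8 - 10 = -2)
j*u(2, 9) - 55 = -2*(10 + 2)/(-10 + 9) - 55 = -2*12/(-1) - 55 = -(-2)*12 - 55 = -2*(-12) - 55 = 24 - 55 = -31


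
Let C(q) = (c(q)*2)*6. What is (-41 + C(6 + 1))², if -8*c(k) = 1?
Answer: 7225/4 ≈ 1806.3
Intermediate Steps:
c(k) = -⅛ (c(k) = -⅛*1 = -⅛)
C(q) = -3/2 (C(q) = -⅛*2*6 = -¼*6 = -3/2)
(-41 + C(6 + 1))² = (-41 - 3/2)² = (-85/2)² = 7225/4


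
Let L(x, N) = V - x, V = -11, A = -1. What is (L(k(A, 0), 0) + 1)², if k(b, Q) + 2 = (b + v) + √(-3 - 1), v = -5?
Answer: 8*I ≈ 8.0*I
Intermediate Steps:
k(b, Q) = -7 + b + 2*I (k(b, Q) = -2 + ((b - 5) + √(-3 - 1)) = -2 + ((-5 + b) + √(-4)) = -2 + ((-5 + b) + 2*I) = -2 + (-5 + b + 2*I) = -7 + b + 2*I)
L(x, N) = -11 - x
(L(k(A, 0), 0) + 1)² = ((-11 - (-7 - 1 + 2*I)) + 1)² = ((-11 - (-8 + 2*I)) + 1)² = ((-11 + (8 - 2*I)) + 1)² = ((-3 - 2*I) + 1)² = (-2 - 2*I)²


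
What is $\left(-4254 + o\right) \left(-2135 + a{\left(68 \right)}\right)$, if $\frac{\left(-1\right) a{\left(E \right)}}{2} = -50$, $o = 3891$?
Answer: $738705$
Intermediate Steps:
$a{\left(E \right)} = 100$ ($a{\left(E \right)} = \left(-2\right) \left(-50\right) = 100$)
$\left(-4254 + o\right) \left(-2135 + a{\left(68 \right)}\right) = \left(-4254 + 3891\right) \left(-2135 + 100\right) = \left(-363\right) \left(-2035\right) = 738705$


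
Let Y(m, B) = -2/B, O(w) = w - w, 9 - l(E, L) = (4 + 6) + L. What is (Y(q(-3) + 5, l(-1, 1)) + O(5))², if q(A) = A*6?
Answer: 1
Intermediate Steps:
q(A) = 6*A
l(E, L) = -1 - L (l(E, L) = 9 - ((4 + 6) + L) = 9 - (10 + L) = 9 + (-10 - L) = -1 - L)
O(w) = 0
(Y(q(-3) + 5, l(-1, 1)) + O(5))² = (-2/(-1 - 1*1) + 0)² = (-2/(-1 - 1) + 0)² = (-2/(-2) + 0)² = (-2*(-½) + 0)² = (1 + 0)² = 1² = 1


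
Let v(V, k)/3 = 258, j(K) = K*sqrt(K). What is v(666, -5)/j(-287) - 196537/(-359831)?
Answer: 196537/359831 + 774*I*sqrt(287)/82369 ≈ 0.54619 + 0.15919*I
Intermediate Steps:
j(K) = K**(3/2)
v(V, k) = 774 (v(V, k) = 3*258 = 774)
v(666, -5)/j(-287) - 196537/(-359831) = 774/((-287)**(3/2)) - 196537/(-359831) = 774/((-287*I*sqrt(287))) - 196537*(-1/359831) = 774*(I*sqrt(287)/82369) + 196537/359831 = 774*I*sqrt(287)/82369 + 196537/359831 = 196537/359831 + 774*I*sqrt(287)/82369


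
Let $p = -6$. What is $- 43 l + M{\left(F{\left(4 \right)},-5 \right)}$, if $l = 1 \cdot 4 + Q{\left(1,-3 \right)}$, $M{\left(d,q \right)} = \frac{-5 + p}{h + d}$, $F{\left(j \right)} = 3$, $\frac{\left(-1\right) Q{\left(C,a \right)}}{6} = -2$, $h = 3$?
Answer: $- \frac{4139}{6} \approx -689.83$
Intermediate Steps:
$Q{\left(C,a \right)} = 12$ ($Q{\left(C,a \right)} = \left(-6\right) \left(-2\right) = 12$)
$M{\left(d,q \right)} = - \frac{11}{3 + d}$ ($M{\left(d,q \right)} = \frac{-5 - 6}{3 + d} = - \frac{11}{3 + d}$)
$l = 16$ ($l = 1 \cdot 4 + 12 = 4 + 12 = 16$)
$- 43 l + M{\left(F{\left(4 \right)},-5 \right)} = \left(-43\right) 16 - \frac{11}{3 + 3} = -688 - \frac{11}{6} = - \frac{4139}{6}$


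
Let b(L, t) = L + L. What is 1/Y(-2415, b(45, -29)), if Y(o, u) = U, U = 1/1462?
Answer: 1462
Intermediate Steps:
b(L, t) = 2*L
U = 1/1462 ≈ 0.00068399
Y(o, u) = 1/1462
1/Y(-2415, b(45, -29)) = 1/(1/1462) = 1462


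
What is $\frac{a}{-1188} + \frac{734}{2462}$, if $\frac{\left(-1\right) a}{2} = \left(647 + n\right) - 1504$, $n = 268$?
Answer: $- \frac{507061}{731214} \approx -0.69345$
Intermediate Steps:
$a = 1178$ ($a = - 2 \left(\left(647 + 268\right) - 1504\right) = - 2 \left(915 - 1504\right) = \left(-2\right) \left(-589\right) = 1178$)
$\frac{a}{-1188} + \frac{734}{2462} = \frac{1178}{-1188} + \frac{734}{2462} = 1178 \left(- \frac{1}{1188}\right) + 734 \cdot \frac{1}{2462} = - \frac{589}{594} + \frac{367}{1231} = - \frac{507061}{731214}$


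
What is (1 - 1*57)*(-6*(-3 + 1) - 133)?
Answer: 6776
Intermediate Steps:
(1 - 1*57)*(-6*(-3 + 1) - 133) = (1 - 57)*(-6*(-2) - 133) = -56*(12 - 133) = -56*(-121) = 6776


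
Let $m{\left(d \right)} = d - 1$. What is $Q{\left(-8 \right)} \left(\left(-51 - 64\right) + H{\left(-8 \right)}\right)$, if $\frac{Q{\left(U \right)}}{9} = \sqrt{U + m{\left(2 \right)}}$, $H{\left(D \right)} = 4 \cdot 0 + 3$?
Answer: $- 1008 i \sqrt{7} \approx - 2666.9 i$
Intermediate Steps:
$m{\left(d \right)} = -1 + d$
$H{\left(D \right)} = 3$ ($H{\left(D \right)} = 0 + 3 = 3$)
$Q{\left(U \right)} = 9 \sqrt{1 + U}$ ($Q{\left(U \right)} = 9 \sqrt{U + \left(-1 + 2\right)} = 9 \sqrt{U + 1} = 9 \sqrt{1 + U}$)
$Q{\left(-8 \right)} \left(\left(-51 - 64\right) + H{\left(-8 \right)}\right) = 9 \sqrt{1 - 8} \left(\left(-51 - 64\right) + 3\right) = 9 \sqrt{-7} \left(\left(-51 - 64\right) + 3\right) = 9 i \sqrt{7} \left(-115 + 3\right) = 9 i \sqrt{7} \left(-112\right) = - 1008 i \sqrt{7}$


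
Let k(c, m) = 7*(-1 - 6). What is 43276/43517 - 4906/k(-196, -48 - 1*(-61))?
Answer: 215614926/2132333 ≈ 101.12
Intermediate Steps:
k(c, m) = -49 (k(c, m) = 7*(-7) = -49)
43276/43517 - 4906/k(-196, -48 - 1*(-61)) = 43276/43517 - 4906/(-49) = 43276*(1/43517) - 4906*(-1/49) = 43276/43517 + 4906/49 = 215614926/2132333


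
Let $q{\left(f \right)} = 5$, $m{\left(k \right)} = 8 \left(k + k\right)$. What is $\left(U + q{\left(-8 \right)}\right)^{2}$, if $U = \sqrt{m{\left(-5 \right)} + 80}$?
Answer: $25$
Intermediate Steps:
$m{\left(k \right)} = 16 k$ ($m{\left(k \right)} = 8 \cdot 2 k = 16 k$)
$U = 0$ ($U = \sqrt{16 \left(-5\right) + 80} = \sqrt{-80 + 80} = \sqrt{0} = 0$)
$\left(U + q{\left(-8 \right)}\right)^{2} = \left(0 + 5\right)^{2} = 5^{2} = 25$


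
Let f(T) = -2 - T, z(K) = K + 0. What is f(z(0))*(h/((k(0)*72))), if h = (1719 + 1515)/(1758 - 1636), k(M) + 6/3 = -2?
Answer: 539/2928 ≈ 0.18408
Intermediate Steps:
k(M) = -4 (k(M) = -2 - 2 = -4)
z(K) = K
h = 1617/61 (h = 3234/122 = 3234*(1/122) = 1617/61 ≈ 26.508)
f(z(0))*(h/((k(0)*72))) = (-2 - 1*0)*(1617/(61*((-4*72)))) = (-2 + 0)*((1617/61)/(-288)) = -3234*(-1)/(61*288) = -2*(-539/5856) = 539/2928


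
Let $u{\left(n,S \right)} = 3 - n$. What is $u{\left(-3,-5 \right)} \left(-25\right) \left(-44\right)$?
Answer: $6600$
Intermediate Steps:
$u{\left(-3,-5 \right)} \left(-25\right) \left(-44\right) = \left(3 - -3\right) \left(-25\right) \left(-44\right) = \left(3 + 3\right) \left(-25\right) \left(-44\right) = 6 \left(-25\right) \left(-44\right) = \left(-150\right) \left(-44\right) = 6600$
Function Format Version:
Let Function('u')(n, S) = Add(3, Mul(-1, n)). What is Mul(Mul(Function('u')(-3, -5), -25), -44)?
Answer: 6600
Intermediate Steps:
Mul(Mul(Function('u')(-3, -5), -25), -44) = Mul(Mul(Add(3, Mul(-1, -3)), -25), -44) = Mul(Mul(Add(3, 3), -25), -44) = Mul(Mul(6, -25), -44) = Mul(-150, -44) = 6600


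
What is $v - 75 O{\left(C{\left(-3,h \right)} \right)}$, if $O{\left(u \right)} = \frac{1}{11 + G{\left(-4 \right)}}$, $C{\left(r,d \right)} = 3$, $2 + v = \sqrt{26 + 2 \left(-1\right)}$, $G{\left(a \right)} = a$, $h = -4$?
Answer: $- \frac{89}{7} + 2 \sqrt{6} \approx -7.8153$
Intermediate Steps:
$v = -2 + 2 \sqrt{6}$ ($v = -2 + \sqrt{26 + 2 \left(-1\right)} = -2 + \sqrt{26 - 2} = -2 + \sqrt{24} = -2 + 2 \sqrt{6} \approx 2.899$)
$O{\left(u \right)} = \frac{1}{7}$ ($O{\left(u \right)} = \frac{1}{11 - 4} = \frac{1}{7}$)
$v - 75 O{\left(C{\left(-3,h \right)} \right)} = \left(-2 + 2 \sqrt{6}\right) - \frac{75}{7} = - \frac{89}{7} + 2 \sqrt{6}$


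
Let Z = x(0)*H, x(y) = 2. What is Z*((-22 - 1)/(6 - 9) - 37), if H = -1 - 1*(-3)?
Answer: -352/3 ≈ -117.33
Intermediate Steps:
H = 2 (H = -1 + 3 = 2)
Z = 4 (Z = 2*2 = 4)
Z*((-22 - 1)/(6 - 9) - 37) = 4*((-22 - 1)/(6 - 9) - 37) = 4*(-23/(-3) - 37) = 4*(-23*(-⅓) - 37) = 4*(23/3 - 37) = 4*(-88/3) = -352/3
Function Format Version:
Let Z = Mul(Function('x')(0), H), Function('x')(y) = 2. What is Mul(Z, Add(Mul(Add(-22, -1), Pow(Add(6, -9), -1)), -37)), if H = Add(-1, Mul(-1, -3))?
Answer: Rational(-352, 3) ≈ -117.33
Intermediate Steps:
H = 2 (H = Add(-1, 3) = 2)
Z = 4 (Z = Mul(2, 2) = 4)
Mul(Z, Add(Mul(Add(-22, -1), Pow(Add(6, -9), -1)), -37)) = Mul(4, Add(Mul(Add(-22, -1), Pow(Add(6, -9), -1)), -37)) = Mul(4, Add(Mul(-23, Pow(-3, -1)), -37)) = Mul(4, Add(Mul(-23, Rational(-1, 3)), -37)) = Mul(4, Add(Rational(23, 3), -37)) = Mul(4, Rational(-88, 3)) = Rational(-352, 3)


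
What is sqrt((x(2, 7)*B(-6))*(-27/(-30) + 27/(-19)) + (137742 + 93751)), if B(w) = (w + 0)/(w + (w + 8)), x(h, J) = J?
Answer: sqrt(8356699795)/190 ≈ 481.13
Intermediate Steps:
B(w) = w/(8 + 2*w) (B(w) = w/(w + (8 + w)) = w/(8 + 2*w))
sqrt((x(2, 7)*B(-6))*(-27/(-30) + 27/(-19)) + (137742 + 93751)) = sqrt((7*((1/2)*(-6)/(4 - 6)))*(-27/(-30) + 27/(-19)) + (137742 + 93751)) = sqrt((7*((1/2)*(-6)/(-2)))*(-27*(-1/30) + 27*(-1/19)) + 231493) = sqrt((7*((1/2)*(-6)*(-1/2)))*(9/10 - 27/19) + 231493) = sqrt((7*(3/2))*(-99/190) + 231493) = sqrt((21/2)*(-99/190) + 231493) = sqrt(-2079/380 + 231493) = sqrt(87965261/380) = sqrt(8356699795)/190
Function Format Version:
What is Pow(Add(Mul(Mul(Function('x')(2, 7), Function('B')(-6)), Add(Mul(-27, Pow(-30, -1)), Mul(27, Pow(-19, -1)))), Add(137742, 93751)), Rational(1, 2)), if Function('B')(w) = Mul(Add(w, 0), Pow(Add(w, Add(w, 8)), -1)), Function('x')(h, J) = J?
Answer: Mul(Rational(1, 190), Pow(8356699795, Rational(1, 2))) ≈ 481.13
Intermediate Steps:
Function('B')(w) = Mul(w, Pow(Add(8, Mul(2, w)), -1)) (Function('B')(w) = Mul(w, Pow(Add(w, Add(8, w)), -1)) = Mul(w, Pow(Add(8, Mul(2, w)), -1)))
Pow(Add(Mul(Mul(Function('x')(2, 7), Function('B')(-6)), Add(Mul(-27, Pow(-30, -1)), Mul(27, Pow(-19, -1)))), Add(137742, 93751)), Rational(1, 2)) = Pow(Add(Mul(Mul(7, Mul(Rational(1, 2), -6, Pow(Add(4, -6), -1))), Add(Mul(-27, Pow(-30, -1)), Mul(27, Pow(-19, -1)))), Add(137742, 93751)), Rational(1, 2)) = Pow(Add(Mul(Mul(7, Mul(Rational(1, 2), -6, Pow(-2, -1))), Add(Mul(-27, Rational(-1, 30)), Mul(27, Rational(-1, 19)))), 231493), Rational(1, 2)) = Pow(Add(Mul(Mul(7, Mul(Rational(1, 2), -6, Rational(-1, 2))), Add(Rational(9, 10), Rational(-27, 19))), 231493), Rational(1, 2)) = Pow(Add(Mul(Mul(7, Rational(3, 2)), Rational(-99, 190)), 231493), Rational(1, 2)) = Pow(Add(Mul(Rational(21, 2), Rational(-99, 190)), 231493), Rational(1, 2)) = Pow(Add(Rational(-2079, 380), 231493), Rational(1, 2)) = Pow(Rational(87965261, 380), Rational(1, 2)) = Mul(Rational(1, 190), Pow(8356699795, Rational(1, 2)))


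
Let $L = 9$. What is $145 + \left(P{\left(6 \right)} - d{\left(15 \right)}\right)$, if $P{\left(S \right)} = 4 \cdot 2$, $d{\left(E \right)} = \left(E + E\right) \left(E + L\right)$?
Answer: $-567$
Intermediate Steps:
$d{\left(E \right)} = 2 E \left(9 + E\right)$ ($d{\left(E \right)} = \left(E + E\right) \left(E + 9\right) = 2 E \left(9 + E\right)$)
$P{\left(S \right)} = 8$
$145 + \left(P{\left(6 \right)} - d{\left(15 \right)}\right) = 145 + \left(8 - 2 \cdot 15 \left(9 + 15\right)\right) = 145 + \left(8 - 2 \cdot 15 \cdot 24\right) = 145 + \left(8 - 720\right) = 145 - 712 = -567$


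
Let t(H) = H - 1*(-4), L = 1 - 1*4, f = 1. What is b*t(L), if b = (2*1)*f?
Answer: 2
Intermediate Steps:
L = -3 (L = 1 - 4 = -3)
b = 2 (b = (2*1)*1 = 2*1 = 2)
t(H) = 4 + H (t(H) = H + 4 = 4 + H)
b*t(L) = 2*(4 - 3) = 2*1 = 2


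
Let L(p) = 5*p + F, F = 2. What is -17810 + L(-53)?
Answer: -18073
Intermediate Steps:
L(p) = 2 + 5*p (L(p) = 5*p + 2 = 2 + 5*p)
-17810 + L(-53) = -17810 + (2 + 5*(-53)) = -17810 + (2 - 265) = -17810 - 263 = -18073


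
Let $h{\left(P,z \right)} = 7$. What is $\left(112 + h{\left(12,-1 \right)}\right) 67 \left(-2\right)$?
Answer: $-15946$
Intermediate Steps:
$\left(112 + h{\left(12,-1 \right)}\right) 67 \left(-2\right) = \left(112 + 7\right) 67 \left(-2\right) = 119 \left(-134\right) = -15946$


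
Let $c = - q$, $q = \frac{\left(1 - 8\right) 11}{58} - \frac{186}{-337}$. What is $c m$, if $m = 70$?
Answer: $\frac{530635}{9773} \approx 54.296$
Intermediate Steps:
$q = - \frac{15161}{19546}$ ($q = \left(-7\right) 11 \cdot \frac{1}{58} - - \frac{186}{337} = \left(-77\right) \frac{1}{58} + \frac{186}{337} = - \frac{77}{58} + \frac{186}{337} = - \frac{15161}{19546} \approx -0.77566$)
$c = \frac{15161}{19546}$ ($c = \left(-1\right) \left(- \frac{15161}{19546}\right) = \frac{15161}{19546} \approx 0.77566$)
$c m = \frac{15161}{19546} \cdot 70 = \frac{530635}{9773}$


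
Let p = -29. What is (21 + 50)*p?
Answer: -2059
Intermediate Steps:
(21 + 50)*p = (21 + 50)*(-29) = 71*(-29) = -2059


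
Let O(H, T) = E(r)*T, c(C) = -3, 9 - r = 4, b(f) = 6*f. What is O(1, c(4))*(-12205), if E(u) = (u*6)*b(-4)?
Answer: -26362800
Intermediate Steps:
r = 5 (r = 9 - 1*4 = 9 - 4 = 5)
E(u) = -144*u (E(u) = (u*6)*(6*(-4)) = (6*u)*(-24) = -144*u)
O(H, T) = -720*T (O(H, T) = (-144*5)*T = -720*T)
O(1, c(4))*(-12205) = -720*(-3)*(-12205) = 2160*(-12205) = -26362800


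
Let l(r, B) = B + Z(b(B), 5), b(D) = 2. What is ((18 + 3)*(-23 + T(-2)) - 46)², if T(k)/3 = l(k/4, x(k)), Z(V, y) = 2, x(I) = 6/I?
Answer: 350464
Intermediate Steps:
l(r, B) = 2 + B (l(r, B) = B + 2 = 2 + B)
T(k) = 6 + 18/k (T(k) = 3*(2 + 6/k) = 6 + 18/k)
((18 + 3)*(-23 + T(-2)) - 46)² = ((18 + 3)*(-23 + (6 + 18/(-2))) - 46)² = (21*(-23 + (6 + 18*(-½))) - 46)² = (21*(-23 + (6 - 9)) - 46)² = (21*(-23 - 3) - 46)² = (21*(-26) - 46)² = (-546 - 46)² = (-592)² = 350464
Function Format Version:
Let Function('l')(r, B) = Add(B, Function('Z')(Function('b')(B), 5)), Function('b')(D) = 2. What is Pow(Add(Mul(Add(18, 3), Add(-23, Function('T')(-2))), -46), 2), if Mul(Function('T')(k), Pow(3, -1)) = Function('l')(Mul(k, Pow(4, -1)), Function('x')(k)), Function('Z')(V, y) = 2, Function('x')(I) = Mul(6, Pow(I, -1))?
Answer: 350464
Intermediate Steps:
Function('l')(r, B) = Add(2, B) (Function('l')(r, B) = Add(B, 2) = Add(2, B))
Function('T')(k) = Add(6, Mul(18, Pow(k, -1))) (Function('T')(k) = Mul(3, Add(2, Mul(6, Pow(k, -1)))) = Add(6, Mul(18, Pow(k, -1))))
Pow(Add(Mul(Add(18, 3), Add(-23, Function('T')(-2))), -46), 2) = Pow(Add(Mul(Add(18, 3), Add(-23, Add(6, Mul(18, Pow(-2, -1))))), -46), 2) = Pow(Add(Mul(21, Add(-23, Add(6, Mul(18, Rational(-1, 2))))), -46), 2) = Pow(Add(Mul(21, Add(-23, Add(6, -9))), -46), 2) = Pow(Add(Mul(21, Add(-23, -3)), -46), 2) = Pow(Add(Mul(21, -26), -46), 2) = Pow(Add(-546, -46), 2) = Pow(-592, 2) = 350464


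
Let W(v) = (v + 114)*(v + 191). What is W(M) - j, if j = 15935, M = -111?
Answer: -15695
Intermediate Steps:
W(v) = (114 + v)*(191 + v)
W(M) - j = (21774 + (-111)² + 305*(-111)) - 1*15935 = (21774 + 12321 - 33855) - 15935 = 240 - 15935 = -15695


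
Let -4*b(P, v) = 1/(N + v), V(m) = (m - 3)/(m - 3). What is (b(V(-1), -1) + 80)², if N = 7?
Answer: 3682561/576 ≈ 6393.3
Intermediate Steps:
V(m) = 1 (V(m) = (-3 + m)/(-3 + m) = 1)
b(P, v) = -1/(4*(7 + v))
(b(V(-1), -1) + 80)² = (-1/(28 + 4*(-1)) + 80)² = (-1/(28 - 4) + 80)² = (-1/24 + 80)² = (1919/24)² = 3682561/576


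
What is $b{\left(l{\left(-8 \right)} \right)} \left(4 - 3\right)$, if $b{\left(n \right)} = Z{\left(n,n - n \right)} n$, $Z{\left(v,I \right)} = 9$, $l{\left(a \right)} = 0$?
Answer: $0$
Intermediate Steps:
$b{\left(n \right)} = 9 n$
$b{\left(l{\left(-8 \right)} \right)} \left(4 - 3\right) = 9 \cdot 0 \left(4 - 3\right) = 0 \cdot 1 = 0$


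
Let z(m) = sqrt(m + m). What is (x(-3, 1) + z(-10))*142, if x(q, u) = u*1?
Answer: 142 + 284*I*sqrt(5) ≈ 142.0 + 635.04*I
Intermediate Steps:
x(q, u) = u
z(m) = sqrt(2)*sqrt(m) (z(m) = sqrt(2*m) = sqrt(2)*sqrt(m))
(x(-3, 1) + z(-10))*142 = (1 + sqrt(2)*sqrt(-10))*142 = (1 + sqrt(2)*(I*sqrt(10)))*142 = (1 + 2*I*sqrt(5))*142 = 142 + 284*I*sqrt(5)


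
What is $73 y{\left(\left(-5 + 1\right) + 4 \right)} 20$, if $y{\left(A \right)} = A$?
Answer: $0$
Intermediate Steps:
$73 y{\left(\left(-5 + 1\right) + 4 \right)} 20 = 73 \left(\left(-5 + 1\right) + 4\right) 20 = 73 \left(-4 + 4\right) 20 = 73 \cdot 0 \cdot 20 = 0 \cdot 20 = 0$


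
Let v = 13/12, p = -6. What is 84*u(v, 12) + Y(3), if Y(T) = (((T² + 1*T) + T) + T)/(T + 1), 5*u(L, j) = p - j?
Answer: -2979/10 ≈ -297.90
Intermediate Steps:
v = 13/12 (v = 13*(1/12) = 13/12 ≈ 1.0833)
u(L, j) = -6/5 - j/5 (u(L, j) = (-6 - j)/5 = -6/5 - j/5)
Y(T) = (T² + 3*T)/(1 + T) (Y(T) = (((T² + T) + T) + T)/(1 + T) = (((T + T²) + T) + T)/(1 + T) = ((T² + 2*T) + T)/(1 + T) = (T² + 3*T)/(1 + T))
84*u(v, 12) + Y(3) = 84*(-6/5 - ⅕*12) + 3*(3 + 3)/(1 + 3) = 84*(-6/5 - 12/5) + 3*6/4 = 84*(-18/5) + 3*(¼)*6 = -1512/5 + 9/2 = -2979/10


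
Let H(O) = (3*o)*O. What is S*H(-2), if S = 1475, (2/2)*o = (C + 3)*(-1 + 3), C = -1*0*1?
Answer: -53100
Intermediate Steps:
C = 0 (C = 0*1 = 0)
o = 6 (o = (0 + 3)*(-1 + 3) = 3*2 = 6)
H(O) = 18*O (H(O) = (3*6)*O = 18*O)
S*H(-2) = 1475*(18*(-2)) = 1475*(-36) = -53100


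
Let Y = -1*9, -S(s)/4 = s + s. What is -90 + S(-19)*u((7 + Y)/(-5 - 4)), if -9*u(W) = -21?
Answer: 794/3 ≈ 264.67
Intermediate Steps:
S(s) = -8*s (S(s) = -4*(s + s) = -8*s)
Y = -9
u(W) = 7/3 (u(W) = -⅑*(-21) = 7/3)
-90 + S(-19)*u((7 + Y)/(-5 - 4)) = -90 - 8*(-19)*(7/3) = -90 + 152*(7/3) = -90 + 1064/3 = 794/3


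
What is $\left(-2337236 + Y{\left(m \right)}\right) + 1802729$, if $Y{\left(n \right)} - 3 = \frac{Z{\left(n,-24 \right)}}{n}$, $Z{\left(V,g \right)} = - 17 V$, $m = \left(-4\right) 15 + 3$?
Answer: $-534521$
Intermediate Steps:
$m = -57$ ($m = -60 + 3 = -57$)
$Y{\left(n \right)} = -14$ ($Y{\left(n \right)} = 3 + \frac{\left(-17\right) n}{n} = 3 - 17 = -14$)
$\left(-2337236 + Y{\left(m \right)}\right) + 1802729 = \left(-2337236 - 14\right) + 1802729 = -2337250 + 1802729 = -534521$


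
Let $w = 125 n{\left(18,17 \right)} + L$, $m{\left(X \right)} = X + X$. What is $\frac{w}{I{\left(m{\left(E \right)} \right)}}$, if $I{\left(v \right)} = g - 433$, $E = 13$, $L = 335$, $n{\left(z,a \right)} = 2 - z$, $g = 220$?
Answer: $\frac{555}{71} \approx 7.8169$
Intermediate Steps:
$m{\left(X \right)} = 2 X$
$I{\left(v \right)} = -213$ ($I{\left(v \right)} = 220 - 433 = -213$)
$w = -1665$ ($w = 125 \left(2 - 18\right) + 335 = 125 \left(-16\right) + 335 = -2000 + 335 = -1665$)
$\frac{w}{I{\left(m{\left(E \right)} \right)}} = - \frac{1665}{-213} = \left(-1665\right) \left(- \frac{1}{213}\right) = \frac{555}{71}$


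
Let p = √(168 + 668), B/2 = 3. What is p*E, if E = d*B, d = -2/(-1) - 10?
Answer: -96*√209 ≈ -1387.9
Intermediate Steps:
B = 6 (B = 2*3 = 6)
d = -8 (d = -2*(-1) - 5*2 = 2 - 10 = -8)
p = 2*√209 (p = √836 = 2*√209 ≈ 28.914)
E = -48 (E = -8*6 = -48)
p*E = (2*√209)*(-48) = -96*√209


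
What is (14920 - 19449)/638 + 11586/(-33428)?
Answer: -19848410/2665883 ≈ -7.4453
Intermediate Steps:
(14920 - 19449)/638 + 11586/(-33428) = -4529*1/638 + 11586*(-1/33428) = -4529/638 - 5793/16714 = -19848410/2665883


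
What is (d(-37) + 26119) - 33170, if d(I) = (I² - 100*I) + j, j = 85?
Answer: -1897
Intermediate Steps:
d(I) = 85 + I² - 100*I (d(I) = (I² - 100*I) + 85 = 85 + I² - 100*I)
(d(-37) + 26119) - 33170 = ((85 + (-37)² - 100*(-37)) + 26119) - 33170 = ((85 + 1369 + 3700) + 26119) - 33170 = (5154 + 26119) - 33170 = 31273 - 33170 = -1897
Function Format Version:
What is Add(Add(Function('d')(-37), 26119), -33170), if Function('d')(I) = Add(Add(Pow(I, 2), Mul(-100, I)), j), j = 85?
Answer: -1897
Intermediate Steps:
Function('d')(I) = Add(85, Pow(I, 2), Mul(-100, I)) (Function('d')(I) = Add(Add(Pow(I, 2), Mul(-100, I)), 85) = Add(85, Pow(I, 2), Mul(-100, I)))
Add(Add(Function('d')(-37), 26119), -33170) = Add(Add(Add(85, Pow(-37, 2), Mul(-100, -37)), 26119), -33170) = Add(Add(Add(85, 1369, 3700), 26119), -33170) = Add(Add(5154, 26119), -33170) = Add(31273, -33170) = -1897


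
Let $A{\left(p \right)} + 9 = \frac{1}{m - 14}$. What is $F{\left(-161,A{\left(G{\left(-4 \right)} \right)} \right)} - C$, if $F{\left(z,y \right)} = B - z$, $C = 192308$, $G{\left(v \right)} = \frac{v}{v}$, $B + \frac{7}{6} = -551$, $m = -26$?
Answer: $- \frac{1156195}{6} \approx -1.927 \cdot 10^{5}$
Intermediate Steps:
$B = - \frac{3313}{6}$ ($B = - \frac{7}{6} - 551 = - \frac{3313}{6} \approx -552.17$)
$G{\left(v \right)} = 1$
$A{\left(p \right)} = - \frac{361}{40}$ ($A{\left(p \right)} = -9 + \frac{1}{-26 - 14} = -9 + \frac{1}{-40} = -9 - \frac{1}{40} = - \frac{361}{40}$)
$F{\left(z,y \right)} = - \frac{3313}{6} - z$
$F{\left(-161,A{\left(G{\left(-4 \right)} \right)} \right)} - C = \left(- \frac{3313}{6} - -161\right) - 192308 = \left(- \frac{3313}{6} + 161\right) - 192308 = - \frac{2347}{6} - 192308 = - \frac{1156195}{6}$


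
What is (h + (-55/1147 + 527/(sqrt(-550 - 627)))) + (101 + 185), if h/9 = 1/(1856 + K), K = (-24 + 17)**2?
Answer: 208275186/728345 - 527*I*sqrt(1177)/1177 ≈ 285.96 - 15.361*I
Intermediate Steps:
K = 49 (K = (-7)**2 = 49)
h = 3/635 (h = 9/(1856 + 49) = 9/1905 = 9*(1/1905) = 3/635 ≈ 0.0047244)
(h + (-55/1147 + 527/(sqrt(-550 - 627)))) + (101 + 185) = (3/635 + (-55/1147 + 527/(sqrt(-550 - 627)))) + (101 + 185) = (3/635 + (-55*1/1147 + 527/(sqrt(-1177)))) + 286 = (3/635 + (-55/1147 + 527/((I*sqrt(1177))))) + 286 = (3/635 + (-55/1147 + 527*(-I*sqrt(1177)/1177))) + 286 = (3/635 + (-55/1147 - 527*I*sqrt(1177)/1177)) + 286 = (-31484/728345 - 527*I*sqrt(1177)/1177) + 286 = 208275186/728345 - 527*I*sqrt(1177)/1177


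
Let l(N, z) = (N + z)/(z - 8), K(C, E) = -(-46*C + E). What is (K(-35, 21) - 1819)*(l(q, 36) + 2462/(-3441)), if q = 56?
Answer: -71195350/8029 ≈ -8867.3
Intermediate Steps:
K(C, E) = -E + 46*C (K(C, E) = -(E - 46*C) = -E + 46*C)
l(N, z) = (N + z)/(-8 + z)
(K(-35, 21) - 1819)*(l(q, 36) + 2462/(-3441)) = ((-1*21 + 46*(-35)) - 1819)*((56 + 36)/(-8 + 36) + 2462/(-3441)) = ((-21 - 1610) - 1819)*(92/28 + 2462*(-1/3441)) = (-1631 - 1819)*((1/28)*92 - 2462/3441) = -3450*(23/7 - 2462/3441) = -3450*61909/24087 = -71195350/8029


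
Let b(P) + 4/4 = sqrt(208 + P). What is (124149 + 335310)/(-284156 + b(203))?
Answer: -43519497021/26915066746 - 153153*sqrt(411)/26915066746 ≈ -1.6170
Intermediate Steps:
b(P) = -1 + sqrt(208 + P)
(124149 + 335310)/(-284156 + b(203)) = (124149 + 335310)/(-284156 + (-1 + sqrt(208 + 203))) = 459459/(-284156 + (-1 + sqrt(411))) = 459459/(-284157 + sqrt(411))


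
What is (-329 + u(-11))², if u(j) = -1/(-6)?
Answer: 3892729/36 ≈ 1.0813e+5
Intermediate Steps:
u(j) = ⅙ (u(j) = -1*(-⅙) = ⅙)
(-329 + u(-11))² = (-329 + ⅙)² = (-1973/6)² = 3892729/36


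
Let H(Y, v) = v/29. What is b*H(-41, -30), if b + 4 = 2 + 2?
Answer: 0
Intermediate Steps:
H(Y, v) = v/29 (H(Y, v) = v*(1/29) = v/29)
b = 0 (b = -4 + (2 + 2) = -4 + 4 = 0)
b*H(-41, -30) = 0*((1/29)*(-30)) = 0*(-30/29) = 0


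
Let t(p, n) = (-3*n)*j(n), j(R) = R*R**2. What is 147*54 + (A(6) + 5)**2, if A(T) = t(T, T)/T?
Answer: 421387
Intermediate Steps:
j(R) = R**3
t(p, n) = -3*n**4 (t(p, n) = (-3*n)*n**3 = -3*n**4)
A(T) = -3*T**3 (A(T) = (-3*T**4)/T = -3*T**3)
147*54 + (A(6) + 5)**2 = 147*54 + (-3*6**3 + 5)**2 = 7938 + (-3*216 + 5)**2 = 7938 + (-648 + 5)**2 = 7938 + (-643)**2 = 7938 + 413449 = 421387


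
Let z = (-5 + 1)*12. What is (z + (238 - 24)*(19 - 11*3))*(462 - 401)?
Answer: -185684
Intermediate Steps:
z = -48 (z = -4*12 = -48)
(z + (238 - 24)*(19 - 11*3))*(462 - 401) = (-48 + (238 - 24)*(19 - 11*3))*(462 - 401) = (-48 + 214*(19 - 33))*61 = (-48 + 214*(-14))*61 = (-48 - 2996)*61 = -3044*61 = -185684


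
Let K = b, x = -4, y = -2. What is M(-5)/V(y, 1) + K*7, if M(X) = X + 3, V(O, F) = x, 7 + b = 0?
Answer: -97/2 ≈ -48.500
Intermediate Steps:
b = -7 (b = -7 + 0 = -7)
V(O, F) = -4
K = -7
M(X) = 3 + X
M(-5)/V(y, 1) + K*7 = (3 - 5)/(-4) - 7*7 = -2*(-¼) - 49 = ½ - 49 = -97/2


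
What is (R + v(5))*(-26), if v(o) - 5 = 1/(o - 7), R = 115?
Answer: -3107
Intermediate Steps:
v(o) = 5 + 1/(-7 + o) (v(o) = 5 + 1/(o - 7) = 5 + 1/(-7 + o))
(R + v(5))*(-26) = (115 + (-34 + 5*5)/(-7 + 5))*(-26) = (115 + (-34 + 25)/(-2))*(-26) = (115 - 1/2*(-9))*(-26) = (115 + 9/2)*(-26) = (239/2)*(-26) = -3107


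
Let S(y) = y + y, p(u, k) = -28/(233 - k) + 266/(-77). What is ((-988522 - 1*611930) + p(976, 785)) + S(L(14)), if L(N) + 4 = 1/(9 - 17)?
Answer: -4859007653/3036 ≈ -1.6005e+6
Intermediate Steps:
L(N) = -33/8 (L(N) = -4 + 1/(9 - 17) = -4 + 1/(-8) = -4 - 1/8 = -33/8)
p(u, k) = -38/11 - 28/(233 - k) (p(u, k) = -28/(233 - k) + 266*(-1/77) = -28/(233 - k) - 38/11 = -38/11 - 28/(233 - k))
S(y) = 2*y
((-988522 - 1*611930) + p(976, 785)) + S(L(14)) = ((-988522 - 1*611930) + 2*(4581 - 19*785)/(11*(-233 + 785))) + 2*(-33/8) = ((-988522 - 611930) + (2/11)*(4581 - 14915)/552) - 33/4 = (-1600452 + (2/11)*(1/552)*(-10334)) - 33/4 = (-1600452 - 5167/1518) - 33/4 = -2429491303/1518 - 33/4 = -4859007653/3036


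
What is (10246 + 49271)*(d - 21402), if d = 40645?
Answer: 1145285631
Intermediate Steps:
(10246 + 49271)*(d - 21402) = (10246 + 49271)*(40645 - 21402) = 59517*19243 = 1145285631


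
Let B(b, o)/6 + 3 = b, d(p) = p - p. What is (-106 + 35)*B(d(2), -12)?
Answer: 1278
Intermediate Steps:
d(p) = 0
B(b, o) = -18 + 6*b
(-106 + 35)*B(d(2), -12) = (-106 + 35)*(-18 + 6*0) = -71*(-18 + 0) = -71*(-18) = 1278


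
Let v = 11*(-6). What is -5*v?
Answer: 330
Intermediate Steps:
v = -66
-5*v = -5*(-66) = 330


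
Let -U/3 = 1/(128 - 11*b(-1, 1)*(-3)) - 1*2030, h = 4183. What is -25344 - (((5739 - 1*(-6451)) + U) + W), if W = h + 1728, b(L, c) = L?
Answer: -4705822/95 ≈ -49535.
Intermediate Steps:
W = 5911 (W = 4183 + 1728 = 5911)
U = 578547/95 (U = -3*(1/(128 - 11*(-1)*(-3)) - 1*2030) = -3*(1/(128 + 11*(-3)) - 2030) = -3*(1/(128 - 33) - 2030) = -3*(1/95 - 2030) = -3*(-192849/95) = 578547/95 ≈ 6090.0)
-25344 - (((5739 - 1*(-6451)) + U) + W) = -25344 - (((5739 - 1*(-6451)) + 578547/95) + 5911) = -25344 - (((5739 + 6451) + 578547/95) + 5911) = -25344 - ((12190 + 578547/95) + 5911) = -25344 - (1736597/95 + 5911) = -25344 - 1*2298142/95 = -25344 - 2298142/95 = -4705822/95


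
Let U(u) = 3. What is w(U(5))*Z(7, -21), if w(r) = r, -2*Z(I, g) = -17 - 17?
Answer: 51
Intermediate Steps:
Z(I, g) = 17 (Z(I, g) = -(-17 - 17)/2 = -1/2*(-34) = 17)
w(U(5))*Z(7, -21) = 3*17 = 51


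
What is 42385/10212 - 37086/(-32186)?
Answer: 124494703/23477388 ≈ 5.3027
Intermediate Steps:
42385/10212 - 37086/(-32186) = 42385*(1/10212) - 37086*(-1/32186) = 42385/10212 + 2649/2299 = 124494703/23477388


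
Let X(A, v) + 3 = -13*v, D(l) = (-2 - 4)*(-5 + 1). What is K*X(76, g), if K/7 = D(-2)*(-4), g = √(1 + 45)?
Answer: 2016 + 8736*√46 ≈ 61266.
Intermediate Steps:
g = √46 ≈ 6.7823
D(l) = 24 (D(l) = -6*(-4) = 24)
X(A, v) = -3 - 13*v
K = -672 (K = 7*(24*(-4)) = 7*(-96) = -672)
K*X(76, g) = -672*(-3 - 13*√46) = 2016 + 8736*√46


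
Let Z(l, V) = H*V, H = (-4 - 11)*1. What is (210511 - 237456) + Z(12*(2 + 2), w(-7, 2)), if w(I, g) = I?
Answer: -26840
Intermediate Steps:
H = -15 (H = -15*1 = -15)
Z(l, V) = -15*V
(210511 - 237456) + Z(12*(2 + 2), w(-7, 2)) = (210511 - 237456) - 15*(-7) = -26945 + 105 = -26840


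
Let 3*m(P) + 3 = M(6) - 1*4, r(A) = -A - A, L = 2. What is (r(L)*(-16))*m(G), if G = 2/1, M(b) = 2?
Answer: -320/3 ≈ -106.67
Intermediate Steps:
G = 2 (G = 2*1 = 2)
r(A) = -2*A
m(P) = -5/3 (m(P) = -1 + (2 - 1*4)/3 = -1 + (2 - 4)/3 = -1 + (1/3)*(-2) = -1 - 2/3 = -5/3)
(r(L)*(-16))*m(G) = (-2*2*(-16))*(-5/3) = -4*(-16)*(-5/3) = 64*(-5/3) = -320/3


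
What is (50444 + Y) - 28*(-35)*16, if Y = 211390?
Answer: 277514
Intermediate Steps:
(50444 + Y) - 28*(-35)*16 = (50444 + 211390) - 28*(-35)*16 = 261834 + 980*16 = 261834 + 15680 = 277514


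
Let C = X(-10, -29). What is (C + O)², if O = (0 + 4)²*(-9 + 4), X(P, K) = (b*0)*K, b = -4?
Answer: 6400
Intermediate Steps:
X(P, K) = 0 (X(P, K) = (-4*0)*K = 0*K = 0)
O = -80 (O = 4²*(-5) = 16*(-5) = -80)
C = 0
(C + O)² = (0 - 80)² = (-80)² = 6400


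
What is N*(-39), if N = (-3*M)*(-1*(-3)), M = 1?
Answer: 351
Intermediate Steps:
N = -9 (N = (-3*1)*(-1*(-3)) = -3*3 = -9)
N*(-39) = -9*(-39) = 351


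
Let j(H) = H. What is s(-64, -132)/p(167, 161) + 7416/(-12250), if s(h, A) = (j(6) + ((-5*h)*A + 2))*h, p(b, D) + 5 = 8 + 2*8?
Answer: 16554873548/116375 ≈ 1.4225e+5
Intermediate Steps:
p(b, D) = 19 (p(b, D) = -5 + (8 + 2*8) = -5 + (8 + 16) = -5 + 24 = 19)
s(h, A) = h*(8 - 5*A*h) (s(h, A) = (6 + ((-5*h)*A + 2))*h = (6 + (-5*A*h + 2))*h = (6 + (2 - 5*A*h))*h = (8 - 5*A*h)*h = h*(8 - 5*A*h))
s(-64, -132)/p(167, 161) + 7416/(-12250) = -64*(8 - 5*(-132)*(-64))/19 + 7416/(-12250) = -64*(8 - 42240)*(1/19) + 7416*(-1/12250) = -64*(-42232)*(1/19) - 3708/6125 = 2702848*(1/19) - 3708/6125 = 2702848/19 - 3708/6125 = 16554873548/116375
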